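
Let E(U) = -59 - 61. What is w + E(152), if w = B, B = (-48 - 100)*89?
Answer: -13292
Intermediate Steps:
E(U) = -120
B = -13172 (B = -148*89 = -13172)
w = -13172
w + E(152) = -13172 - 120 = -13292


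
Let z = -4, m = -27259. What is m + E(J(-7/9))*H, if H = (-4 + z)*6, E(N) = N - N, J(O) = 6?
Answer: -27259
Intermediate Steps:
E(N) = 0
H = -48 (H = (-4 - 4)*6 = -8*6 = -48)
m + E(J(-7/9))*H = -27259 + 0*(-48) = -27259 + 0 = -27259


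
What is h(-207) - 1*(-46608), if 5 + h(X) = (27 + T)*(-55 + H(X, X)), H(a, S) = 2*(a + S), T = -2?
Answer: 24528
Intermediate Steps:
H(a, S) = 2*S + 2*a (H(a, S) = 2*(S + a) = 2*S + 2*a)
h(X) = -1380 + 100*X (h(X) = -5 + (27 - 2)*(-55 + (2*X + 2*X)) = -5 + 25*(-55 + 4*X) = -5 + (-1375 + 100*X) = -1380 + 100*X)
h(-207) - 1*(-46608) = (-1380 + 100*(-207)) - 1*(-46608) = (-1380 - 20700) + 46608 = -22080 + 46608 = 24528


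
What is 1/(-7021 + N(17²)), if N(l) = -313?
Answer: -1/7334 ≈ -0.00013635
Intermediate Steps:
1/(-7021 + N(17²)) = 1/(-7021 - 313) = 1/(-7334) = -1/7334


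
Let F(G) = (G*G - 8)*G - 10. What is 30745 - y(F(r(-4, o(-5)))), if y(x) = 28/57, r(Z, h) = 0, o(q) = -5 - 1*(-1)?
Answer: 1752437/57 ≈ 30745.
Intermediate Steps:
o(q) = -4 (o(q) = -5 + 1 = -4)
F(G) = -10 + G*(-8 + G**2) (F(G) = (G**2 - 8)*G - 10 = (-8 + G**2)*G - 10 = G*(-8 + G**2) - 10 = -10 + G*(-8 + G**2))
y(x) = 28/57 (y(x) = 28*(1/57) = 28/57)
30745 - y(F(r(-4, o(-5)))) = 30745 - 1*28/57 = 30745 - 28/57 = 1752437/57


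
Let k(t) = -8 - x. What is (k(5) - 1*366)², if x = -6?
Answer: 135424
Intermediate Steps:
k(t) = -2 (k(t) = -8 - 1*(-6) = -8 + 6 = -2)
(k(5) - 1*366)² = (-2 - 1*366)² = (-2 - 366)² = (-368)² = 135424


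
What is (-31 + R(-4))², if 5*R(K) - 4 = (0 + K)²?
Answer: 729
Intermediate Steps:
R(K) = ⅘ + K²/5 (R(K) = ⅘ + (0 + K)²/5 = ⅘ + K²/5)
(-31 + R(-4))² = (-31 + (⅘ + (⅕)*(-4)²))² = (-31 + (⅘ + (⅕)*16))² = (-31 + (⅘ + 16/5))² = (-31 + 4)² = (-27)² = 729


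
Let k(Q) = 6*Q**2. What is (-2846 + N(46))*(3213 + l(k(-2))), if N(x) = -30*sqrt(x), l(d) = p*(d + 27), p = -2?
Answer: -8853906 - 93330*sqrt(46) ≈ -9.4869e+6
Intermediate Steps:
l(d) = -54 - 2*d (l(d) = -2*(d + 27) = -2*(27 + d) = -54 - 2*d)
(-2846 + N(46))*(3213 + l(k(-2))) = (-2846 - 30*sqrt(46))*(3213 + (-54 - 12*(-2)**2)) = (-2846 - 30*sqrt(46))*(3213 + (-54 - 12*4)) = (-2846 - 30*sqrt(46))*(3213 + (-54 - 2*24)) = (-2846 - 30*sqrt(46))*(3213 + (-54 - 48)) = (-2846 - 30*sqrt(46))*(3213 - 102) = (-2846 - 30*sqrt(46))*3111 = -8853906 - 93330*sqrt(46)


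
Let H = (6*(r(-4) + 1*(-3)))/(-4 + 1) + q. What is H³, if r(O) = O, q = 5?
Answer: 6859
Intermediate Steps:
H = 19 (H = (6*(-4 + 1*(-3)))/(-4 + 1) + 5 = (6*(-4 - 3))/(-3) + 5 = -2*(-7) + 5 = -⅓*(-42) + 5 = 14 + 5 = 19)
H³ = 19³ = 6859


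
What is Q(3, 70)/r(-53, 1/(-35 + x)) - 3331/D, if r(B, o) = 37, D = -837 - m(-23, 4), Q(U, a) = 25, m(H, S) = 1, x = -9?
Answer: 144197/31006 ≈ 4.6506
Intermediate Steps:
D = -838 (D = -837 - 1*1 = -837 - 1 = -838)
Q(3, 70)/r(-53, 1/(-35 + x)) - 3331/D = 25/37 - 3331/(-838) = 25*(1/37) - 3331*(-1/838) = 25/37 + 3331/838 = 144197/31006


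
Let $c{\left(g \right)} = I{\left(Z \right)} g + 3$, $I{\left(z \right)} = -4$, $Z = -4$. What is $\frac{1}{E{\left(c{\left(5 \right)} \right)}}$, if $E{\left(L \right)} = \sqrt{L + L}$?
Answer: $- \frac{i \sqrt{34}}{34} \approx - 0.1715 i$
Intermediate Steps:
$c{\left(g \right)} = 3 - 4 g$ ($c{\left(g \right)} = - 4 g + 3 = 3 - 4 g$)
$E{\left(L \right)} = \sqrt{2} \sqrt{L}$ ($E{\left(L \right)} = \sqrt{2 L} = \sqrt{2} \sqrt{L}$)
$\frac{1}{E{\left(c{\left(5 \right)} \right)}} = \frac{1}{\sqrt{2} \sqrt{3 - 20}} = \frac{1}{\sqrt{2} \sqrt{-17}} = \frac{1}{\sqrt{2} i \sqrt{17}} = \frac{1}{i \sqrt{34}} = - \frac{i \sqrt{34}}{34}$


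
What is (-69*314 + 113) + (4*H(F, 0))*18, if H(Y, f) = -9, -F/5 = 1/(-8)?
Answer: -22201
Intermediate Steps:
F = 5/8 (F = -5/(-8) = -5*(-1/8) = 5/8 ≈ 0.62500)
(-69*314 + 113) + (4*H(F, 0))*18 = (-69*314 + 113) + (4*(-9))*18 = (-21666 + 113) - 36*18 = -21553 - 648 = -22201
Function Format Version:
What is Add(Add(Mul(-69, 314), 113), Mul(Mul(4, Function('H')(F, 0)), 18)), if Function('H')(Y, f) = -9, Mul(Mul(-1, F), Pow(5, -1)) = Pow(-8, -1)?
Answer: -22201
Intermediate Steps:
F = Rational(5, 8) (F = Mul(-5, Pow(-8, -1)) = Mul(-5, Rational(-1, 8)) = Rational(5, 8) ≈ 0.62500)
Add(Add(Mul(-69, 314), 113), Mul(Mul(4, Function('H')(F, 0)), 18)) = Add(Add(Mul(-69, 314), 113), Mul(Mul(4, -9), 18)) = Add(Add(-21666, 113), Mul(-36, 18)) = Add(-21553, -648) = -22201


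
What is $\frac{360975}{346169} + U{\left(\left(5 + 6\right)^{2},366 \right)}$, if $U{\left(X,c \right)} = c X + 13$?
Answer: $\frac{15335301506}{346169} \approx 44300.0$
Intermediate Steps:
$U{\left(X,c \right)} = 13 + X c$ ($U{\left(X,c \right)} = X c + 13 = 13 + X c$)
$\frac{360975}{346169} + U{\left(\left(5 + 6\right)^{2},366 \right)} = \frac{360975}{346169} + \left(13 + \left(5 + 6\right)^{2} \cdot 366\right) = 360975 \cdot \frac{1}{346169} + \left(13 + 11^{2} \cdot 366\right) = \frac{360975}{346169} + \left(13 + 121 \cdot 366\right) = \frac{360975}{346169} + \left(13 + 44286\right) = \frac{360975}{346169} + 44299 = \frac{15335301506}{346169}$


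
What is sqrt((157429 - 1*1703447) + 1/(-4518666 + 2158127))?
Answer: I*sqrt(8614635495426495917)/2360539 ≈ 1243.4*I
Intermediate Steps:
sqrt((157429 - 1*1703447) + 1/(-4518666 + 2158127)) = sqrt((157429 - 1703447) + 1/(-2360539)) = sqrt(-1546018 - 1/2360539) = sqrt(-3649435783703/2360539) = I*sqrt(8614635495426495917)/2360539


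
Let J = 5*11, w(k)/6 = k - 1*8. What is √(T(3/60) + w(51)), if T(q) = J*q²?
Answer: √103255/20 ≈ 16.067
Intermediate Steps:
w(k) = -48 + 6*k (w(k) = 6*(k - 1*8) = 6*(k - 8) = 6*(-8 + k) = -48 + 6*k)
J = 55
T(q) = 55*q²
√(T(3/60) + w(51)) = √(55*(3/60)² + (-48 + 6*51)) = √(55*(3*(1/60))² + (-48 + 306)) = √(55*(1/20)² + 258) = √(55*(1/400) + 258) = √(11/80 + 258) = √(20651/80) = √103255/20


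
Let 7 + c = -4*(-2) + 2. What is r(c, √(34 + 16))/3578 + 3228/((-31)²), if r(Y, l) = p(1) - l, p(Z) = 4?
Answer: 5776814/1719229 - 5*√2/3578 ≈ 3.3581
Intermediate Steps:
c = 3 (c = -7 + (-4*(-2) + 2) = -7 + (8 + 2) = -7 + 10 = 3)
r(Y, l) = 4 - l
r(c, √(34 + 16))/3578 + 3228/((-31)²) = (4 - √(34 + 16))/3578 + 3228/((-31)²) = (4 - √50)*(1/3578) + 3228/961 = (4 - 5*√2)*(1/3578) + 3228*(1/961) = (4 - 5*√2)*(1/3578) + 3228/961 = (2/1789 - 5*√2/3578) + 3228/961 = 5776814/1719229 - 5*√2/3578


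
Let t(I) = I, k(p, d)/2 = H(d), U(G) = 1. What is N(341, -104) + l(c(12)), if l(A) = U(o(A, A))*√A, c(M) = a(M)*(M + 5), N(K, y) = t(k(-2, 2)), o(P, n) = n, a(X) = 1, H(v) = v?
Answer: 4 + √17 ≈ 8.1231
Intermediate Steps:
k(p, d) = 2*d
N(K, y) = 4 (N(K, y) = 2*2 = 4)
c(M) = 5 + M (c(M) = 1*(M + 5) = 1*(5 + M) = 5 + M)
l(A) = √A (l(A) = 1*√A = √A)
N(341, -104) + l(c(12)) = 4 + √(5 + 12) = 4 + √17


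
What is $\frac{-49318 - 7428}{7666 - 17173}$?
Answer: $\frac{56746}{9507} \approx 5.9689$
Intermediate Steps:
$\frac{-49318 - 7428}{7666 - 17173} = - \frac{56746}{-9507} = \left(-56746\right) \left(- \frac{1}{9507}\right) = \frac{56746}{9507}$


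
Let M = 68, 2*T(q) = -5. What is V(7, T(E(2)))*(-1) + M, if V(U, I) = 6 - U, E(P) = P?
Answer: 69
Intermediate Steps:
T(q) = -5/2 (T(q) = (½)*(-5) = -5/2)
V(7, T(E(2)))*(-1) + M = (6 - 1*7)*(-1) + 68 = (6 - 7)*(-1) + 68 = -1*(-1) + 68 = 1 + 68 = 69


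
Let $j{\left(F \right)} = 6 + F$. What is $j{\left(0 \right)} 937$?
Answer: $5622$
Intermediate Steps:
$j{\left(0 \right)} 937 = \left(6 + 0\right) 937 = 6 \cdot 937 = 5622$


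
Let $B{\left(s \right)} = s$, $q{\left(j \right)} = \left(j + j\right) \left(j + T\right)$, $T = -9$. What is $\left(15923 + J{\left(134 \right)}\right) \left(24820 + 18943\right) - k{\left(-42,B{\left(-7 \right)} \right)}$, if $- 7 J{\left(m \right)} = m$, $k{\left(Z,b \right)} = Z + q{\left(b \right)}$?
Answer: $\frac{4872002227}{7} \approx 6.96 \cdot 10^{8}$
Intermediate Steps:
$q{\left(j \right)} = 2 j \left(-9 + j\right)$ ($q{\left(j \right)} = \left(j + j\right) \left(j - 9\right) = 2 j \left(-9 + j\right)$)
$k{\left(Z,b \right)} = Z + 2 b \left(-9 + b\right)$
$J{\left(m \right)} = - \frac{m}{7}$
$\left(15923 + J{\left(134 \right)}\right) \left(24820 + 18943\right) - k{\left(-42,B{\left(-7 \right)} \right)} = \left(15923 - \frac{134}{7}\right) \left(24820 + 18943\right) - \left(-42 + 2 \left(-7\right) \left(-9 - 7\right)\right) = \left(15923 - \frac{134}{7}\right) 43763 - \left(-42 + 2 \left(-7\right) \left(-16\right)\right) = \frac{111327}{7} \cdot 43763 - \left(-42 + 224\right) = \frac{4872003501}{7} - 182 = \frac{4872002227}{7}$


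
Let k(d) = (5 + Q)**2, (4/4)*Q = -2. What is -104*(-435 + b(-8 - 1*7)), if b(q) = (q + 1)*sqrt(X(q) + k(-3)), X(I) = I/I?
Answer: 45240 + 1456*sqrt(10) ≈ 49844.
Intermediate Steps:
X(I) = 1
Q = -2
k(d) = 9 (k(d) = (5 - 2)**2 = 3**2 = 9)
b(q) = sqrt(10)*(1 + q) (b(q) = (q + 1)*sqrt(1 + 9) = (1 + q)*sqrt(10) = sqrt(10)*(1 + q))
-104*(-435 + b(-8 - 1*7)) = -104*(-435 + sqrt(10)*(1 + (-8 - 1*7))) = -104*(-435 + sqrt(10)*(1 + (-8 - 7))) = -104*(-435 + sqrt(10)*(1 - 15)) = -104*(-435 + sqrt(10)*(-14)) = -104*(-435 - 14*sqrt(10)) = 45240 + 1456*sqrt(10)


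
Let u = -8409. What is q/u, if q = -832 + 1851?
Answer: -1019/8409 ≈ -0.12118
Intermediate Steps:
q = 1019
q/u = 1019/(-8409) = 1019*(-1/8409) = -1019/8409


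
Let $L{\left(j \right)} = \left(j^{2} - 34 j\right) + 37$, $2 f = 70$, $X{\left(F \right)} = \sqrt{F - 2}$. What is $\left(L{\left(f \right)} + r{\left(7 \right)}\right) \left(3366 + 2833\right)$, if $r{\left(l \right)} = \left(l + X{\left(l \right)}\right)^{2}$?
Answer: $781074 + 86786 \sqrt{5} \approx 9.7513 \cdot 10^{5}$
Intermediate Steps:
$X{\left(F \right)} = \sqrt{-2 + F}$
$r{\left(l \right)} = \left(l + \sqrt{-2 + l}\right)^{2}$
$f = 35$ ($f = \frac{1}{2} \cdot 70 = 35$)
$L{\left(j \right)} = 37 + j^{2} - 34 j$
$\left(L{\left(f \right)} + r{\left(7 \right)}\right) \left(3366 + 2833\right) = \left(\left(37 + 35^{2} - 1190\right) + \left(7 + \sqrt{-2 + 7}\right)^{2}\right) \left(3366 + 2833\right) = \left(\left(37 + 1225 - 1190\right) + \left(7 + \sqrt{5}\right)^{2}\right) 6199 = \left(72 + \left(7 + \sqrt{5}\right)^{2}\right) 6199 = 446328 + 6199 \left(7 + \sqrt{5}\right)^{2}$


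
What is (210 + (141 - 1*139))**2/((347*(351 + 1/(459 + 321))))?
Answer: 35056320/95002007 ≈ 0.36901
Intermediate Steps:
(210 + (141 - 1*139))**2/((347*(351 + 1/(459 + 321)))) = (210 + (141 - 139))**2/((347*(351 + 1/780))) = (210 + 2)**2/((347*(351 + 1/780))) = 212**2/((347*(273781/780))) = 44944/(95002007/780) = 44944*(780/95002007) = 35056320/95002007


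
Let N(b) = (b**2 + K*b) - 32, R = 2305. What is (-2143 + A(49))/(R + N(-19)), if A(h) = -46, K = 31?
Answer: -2189/2045 ≈ -1.0704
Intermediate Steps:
N(b) = -32 + b**2 + 31*b (N(b) = (b**2 + 31*b) - 32 = -32 + b**2 + 31*b)
(-2143 + A(49))/(R + N(-19)) = (-2143 - 46)/(2305 + (-32 + (-19)**2 + 31*(-19))) = -2189/(2305 + (-32 + 361 - 589)) = -2189/(2305 - 260) = -2189/2045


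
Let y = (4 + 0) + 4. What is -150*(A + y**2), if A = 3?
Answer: -10050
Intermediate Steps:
y = 8 (y = 4 + 4 = 8)
-150*(A + y**2) = -150*(3 + 8**2) = -150*(3 + 64) = -150*67 = -10050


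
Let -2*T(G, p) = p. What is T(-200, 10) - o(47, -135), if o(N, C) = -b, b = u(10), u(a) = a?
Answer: 5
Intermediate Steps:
T(G, p) = -p/2
b = 10
o(N, C) = -10 (o(N, C) = -1*10 = -10)
T(-200, 10) - o(47, -135) = -½*10 - 1*(-10) = -5 + 10 = 5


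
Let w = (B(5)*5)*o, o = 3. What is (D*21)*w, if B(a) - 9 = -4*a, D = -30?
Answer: 103950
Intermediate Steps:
B(a) = 9 - 4*a
w = -165 (w = ((9 - 4*5)*5)*3 = ((9 - 20)*5)*3 = -11*5*3 = -55*3 = -165)
(D*21)*w = -30*21*(-165) = -630*(-165) = 103950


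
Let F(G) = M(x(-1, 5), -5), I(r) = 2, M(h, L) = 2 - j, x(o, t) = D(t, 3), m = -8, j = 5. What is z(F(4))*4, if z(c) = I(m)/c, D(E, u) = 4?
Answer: -8/3 ≈ -2.6667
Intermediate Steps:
x(o, t) = 4
M(h, L) = -3 (M(h, L) = 2 - 1*5 = 2 - 5 = -3)
F(G) = -3
z(c) = 2/c
z(F(4))*4 = (2/(-3))*4 = (2*(-⅓))*4 = -⅔*4 = -8/3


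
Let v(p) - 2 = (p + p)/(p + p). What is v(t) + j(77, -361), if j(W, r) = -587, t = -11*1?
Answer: -584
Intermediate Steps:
t = -11
v(p) = 3 (v(p) = 2 + (p + p)/(p + p) = 2 + (2*p)/((2*p)) = 2 + (2*p)*(1/(2*p)) = 2 + 1 = 3)
v(t) + j(77, -361) = 3 - 587 = -584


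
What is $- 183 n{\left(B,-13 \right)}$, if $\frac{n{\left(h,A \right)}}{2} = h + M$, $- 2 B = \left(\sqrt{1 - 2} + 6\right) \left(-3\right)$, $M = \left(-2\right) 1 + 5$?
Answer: $-4392 - 549 i \approx -4392.0 - 549.0 i$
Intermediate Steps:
$M = 3$ ($M = -2 + 5 = 3$)
$B = 9 + \frac{3 i}{2}$ ($B = - \frac{\left(\sqrt{1 - 2} + 6\right) \left(-3\right)}{2} = - \frac{\left(\sqrt{-1} + 6\right) \left(-3\right)}{2} = - \frac{\left(i + 6\right) \left(-3\right)}{2} = - \frac{\left(6 + i\right) \left(-3\right)}{2} = - \frac{-18 - 3 i}{2} = 9 + \frac{3 i}{2} \approx 9.0 + 1.5 i$)
$n{\left(h,A \right)} = 6 + 2 h$ ($n{\left(h,A \right)} = 2 \left(h + 3\right) = 2 \left(3 + h\right) = 6 + 2 h$)
$- 183 n{\left(B,-13 \right)} = - 183 \left(6 + 2 \left(9 + \frac{3 i}{2}\right)\right) = - 183 \left(6 + \left(18 + 3 i\right)\right) = - 183 \left(24 + 3 i\right) = -4392 - 549 i$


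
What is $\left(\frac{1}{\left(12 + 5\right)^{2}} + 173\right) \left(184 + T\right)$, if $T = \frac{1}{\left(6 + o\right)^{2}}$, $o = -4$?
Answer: $\frac{18424263}{578} \approx 31876.0$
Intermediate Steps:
$T = \frac{1}{4}$ ($T = \frac{1}{\left(6 - 4\right)^{2}} = \frac{1}{2^{2}} = \frac{1}{4} \approx 0.25$)
$\left(\frac{1}{\left(12 + 5\right)^{2}} + 173\right) \left(184 + T\right) = \left(\frac{1}{\left(12 + 5\right)^{2}} + 173\right) \left(184 + \frac{1}{4}\right) = \left(\frac{1}{17^{2}} + 173\right) \frac{737}{4} = \left(\frac{1}{289} + 173\right) \frac{737}{4} = \frac{49998}{289} \cdot \frac{737}{4} = \frac{18424263}{578}$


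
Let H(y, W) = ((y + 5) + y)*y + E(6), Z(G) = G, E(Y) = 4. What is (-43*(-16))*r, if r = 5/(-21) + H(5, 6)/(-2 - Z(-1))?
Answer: -1144832/21 ≈ -54516.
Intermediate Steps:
H(y, W) = 4 + y*(5 + 2*y) (H(y, W) = ((y + 5) + y)*y + 4 = ((5 + y) + y)*y + 4 = (5 + 2*y)*y + 4 = y*(5 + 2*y) + 4 = 4 + y*(5 + 2*y))
r = -1664/21 (r = 5/(-21) + (4 + 2*5² + 5*5)/(-2 - 1*(-1)) = 5*(-1/21) + (4 + 2*25 + 25)/(-2 + 1) = -5/21 + (4 + 50 + 25)/(-1) = -5/21 + 79*(-1) = -5/21 - 79 = -1664/21 ≈ -79.238)
(-43*(-16))*r = -43*(-16)*(-1664/21) = 688*(-1664/21) = -1144832/21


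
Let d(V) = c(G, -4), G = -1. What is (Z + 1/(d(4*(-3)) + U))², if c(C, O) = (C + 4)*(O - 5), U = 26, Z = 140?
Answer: 19321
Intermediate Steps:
c(C, O) = (-5 + O)*(4 + C) (c(C, O) = (4 + C)*(-5 + O) = (-5 + O)*(4 + C))
d(V) = -27 (d(V) = -20 - 5*(-1) + 4*(-4) - 1*(-4) = -20 + 5 - 16 + 4 = -27)
(Z + 1/(d(4*(-3)) + U))² = (140 + 1/(-27 + 26))² = (140 + 1/(-1))² = (140 - 1)² = 139² = 19321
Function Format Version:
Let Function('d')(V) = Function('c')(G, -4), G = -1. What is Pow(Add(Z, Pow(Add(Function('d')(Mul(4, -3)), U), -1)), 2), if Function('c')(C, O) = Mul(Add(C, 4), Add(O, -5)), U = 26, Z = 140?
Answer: 19321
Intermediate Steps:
Function('c')(C, O) = Mul(Add(-5, O), Add(4, C)) (Function('c')(C, O) = Mul(Add(4, C), Add(-5, O)) = Mul(Add(-5, O), Add(4, C)))
Function('d')(V) = -27 (Function('d')(V) = Add(-20, Mul(-5, -1), Mul(4, -4), Mul(-1, -4)) = Add(-20, 5, -16, 4) = -27)
Pow(Add(Z, Pow(Add(Function('d')(Mul(4, -3)), U), -1)), 2) = Pow(Add(140, Pow(Add(-27, 26), -1)), 2) = Pow(Add(140, Pow(-1, -1)), 2) = Pow(Add(140, -1), 2) = Pow(139, 2) = 19321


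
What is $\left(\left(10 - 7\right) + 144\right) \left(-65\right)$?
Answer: $-9555$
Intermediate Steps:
$\left(\left(10 - 7\right) + 144\right) \left(-65\right) = \left(3 + 144\right) \left(-65\right) = 147 \left(-65\right) = -9555$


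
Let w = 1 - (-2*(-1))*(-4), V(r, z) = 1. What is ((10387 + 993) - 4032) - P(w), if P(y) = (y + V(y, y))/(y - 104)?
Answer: 139614/19 ≈ 7348.1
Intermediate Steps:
w = 9 (w = 1 - 2*(-4) = 1 - 1*(-8) = 1 + 8 = 9)
P(y) = (1 + y)/(-104 + y) (P(y) = (y + 1)/(y - 104) = (1 + y)/(-104 + y))
((10387 + 993) - 4032) - P(w) = ((10387 + 993) - 4032) - (1 + 9)/(-104 + 9) = (11380 - 4032) - 10/(-95) = 7348 - (-1)*10/95 = 7348 - 1*(-2/19) = 7348 + 2/19 = 139614/19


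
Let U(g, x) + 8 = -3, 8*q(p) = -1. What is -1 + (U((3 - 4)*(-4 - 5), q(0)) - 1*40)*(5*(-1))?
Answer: 254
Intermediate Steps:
q(p) = -⅛ (q(p) = (⅛)*(-1) = -⅛)
U(g, x) = -11 (U(g, x) = -8 - 3 = -11)
-1 + (U((3 - 4)*(-4 - 5), q(0)) - 1*40)*(5*(-1)) = -1 + (-11 - 1*40)*(5*(-1)) = -1 + (-11 - 40)*(-5) = -1 - 51*(-5) = -1 + 255 = 254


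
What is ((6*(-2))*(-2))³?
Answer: 13824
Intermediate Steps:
((6*(-2))*(-2))³ = (-12*(-2))³ = 24³ = 13824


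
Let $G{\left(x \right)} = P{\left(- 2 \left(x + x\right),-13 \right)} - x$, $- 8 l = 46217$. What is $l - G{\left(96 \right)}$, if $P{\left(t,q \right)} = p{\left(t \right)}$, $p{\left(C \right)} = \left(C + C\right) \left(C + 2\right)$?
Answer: $- \frac{2392457}{8} \approx -2.9906 \cdot 10^{5}$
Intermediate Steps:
$l = - \frac{46217}{8}$ ($l = \left(- \frac{1}{8}\right) 46217 = - \frac{46217}{8} \approx -5777.1$)
$p{\left(C \right)} = 2 C \left(2 + C\right)$
$P{\left(t,q \right)} = 2 t \left(2 + t\right)$
$G{\left(x \right)} = - x - 8 x \left(2 - 4 x\right)$ ($G{\left(x \right)} = 2 \left(- 2 \left(x + x\right)\right) \left(2 - 2 \left(x + x\right)\right) - x = 2 \left(- 2 \cdot 2 x\right) \left(2 - 2 \cdot 2 x\right) - x = 2 \left(- 4 x\right) \left(2 - 4 x\right) - x = - 8 x \left(2 - 4 x\right) - x = - x - 8 x \left(2 - 4 x\right)$)
$l - G{\left(96 \right)} = - \frac{46217}{8} - 96 \left(-17 + 32 \cdot 96\right) = - \frac{46217}{8} - 96 \left(-17 + 3072\right) = - \frac{46217}{8} - 96 \cdot 3055 = - \frac{46217}{8} - 293280 = - \frac{2392457}{8}$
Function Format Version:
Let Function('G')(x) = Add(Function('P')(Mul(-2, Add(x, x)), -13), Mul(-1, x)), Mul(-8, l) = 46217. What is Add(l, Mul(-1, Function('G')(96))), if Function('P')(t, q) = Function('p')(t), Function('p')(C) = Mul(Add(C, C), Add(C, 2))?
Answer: Rational(-2392457, 8) ≈ -2.9906e+5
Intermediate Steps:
l = Rational(-46217, 8) (l = Mul(Rational(-1, 8), 46217) = Rational(-46217, 8) ≈ -5777.1)
Function('p')(C) = Mul(2, C, Add(2, C)) (Function('p')(C) = Mul(Mul(2, C), Add(2, C)) = Mul(2, C, Add(2, C)))
Function('P')(t, q) = Mul(2, t, Add(2, t))
Function('G')(x) = Add(Mul(-1, x), Mul(-8, x, Add(2, Mul(-4, x)))) (Function('G')(x) = Add(Mul(2, Mul(-2, Add(x, x)), Add(2, Mul(-2, Add(x, x)))), Mul(-1, x)) = Add(Mul(2, Mul(-2, Mul(2, x)), Add(2, Mul(-2, Mul(2, x)))), Mul(-1, x)) = Add(Mul(2, Mul(-4, x), Add(2, Mul(-4, x))), Mul(-1, x)) = Add(Mul(-8, x, Add(2, Mul(-4, x))), Mul(-1, x)) = Add(Mul(-1, x), Mul(-8, x, Add(2, Mul(-4, x)))))
Add(l, Mul(-1, Function('G')(96))) = Add(Rational(-46217, 8), Mul(-1, Mul(96, Add(-17, Mul(32, 96))))) = Add(Rational(-46217, 8), Mul(-1, Mul(96, Add(-17, 3072)))) = Add(Rational(-46217, 8), Mul(-1, Mul(96, 3055))) = Add(Rational(-46217, 8), Mul(-1, 293280)) = Add(Rational(-46217, 8), -293280) = Rational(-2392457, 8)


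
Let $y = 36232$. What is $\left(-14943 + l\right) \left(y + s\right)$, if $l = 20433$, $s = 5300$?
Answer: $228010680$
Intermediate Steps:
$\left(-14943 + l\right) \left(y + s\right) = \left(-14943 + 20433\right) \left(36232 + 5300\right) = 5490 \cdot 41532 = 228010680$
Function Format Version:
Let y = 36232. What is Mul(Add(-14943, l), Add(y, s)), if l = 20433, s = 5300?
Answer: 228010680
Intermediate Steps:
Mul(Add(-14943, l), Add(y, s)) = Mul(Add(-14943, 20433), Add(36232, 5300)) = Mul(5490, 41532) = 228010680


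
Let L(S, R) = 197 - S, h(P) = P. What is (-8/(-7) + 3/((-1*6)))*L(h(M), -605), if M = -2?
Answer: 1791/14 ≈ 127.93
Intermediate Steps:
(-8/(-7) + 3/((-1*6)))*L(h(M), -605) = (-8/(-7) + 3/((-1*6)))*(197 - 1*(-2)) = (-8*(-⅐) + 3/(-6))*(197 + 2) = (8/7 + 3*(-⅙))*199 = (8/7 - ½)*199 = (9/14)*199 = 1791/14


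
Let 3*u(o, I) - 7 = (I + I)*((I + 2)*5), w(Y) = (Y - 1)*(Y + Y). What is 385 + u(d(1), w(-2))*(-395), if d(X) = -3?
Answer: -665210/3 ≈ -2.2174e+5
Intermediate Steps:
w(Y) = 2*Y*(-1 + Y) (w(Y) = (-1 + Y)*(2*Y) = 2*Y*(-1 + Y))
u(o, I) = 7/3 + 2*I*(10 + 5*I)/3 (u(o, I) = 7/3 + ((I + I)*((I + 2)*5))/3 = 7/3 + ((2*I)*((2 + I)*5))/3 = 7/3 + ((2*I)*(10 + 5*I))/3 = 7/3 + (2*I*(10 + 5*I))/3 = 7/3 + 2*I*(10 + 5*I)/3)
385 + u(d(1), w(-2))*(-395) = 385 + (7/3 + 10*(2*(-2)*(-1 - 2))²/3 + 20*(2*(-2)*(-1 - 2))/3)*(-395) = 385 + (7/3 + 10*(2*(-2)*(-3))²/3 + 20*(2*(-2)*(-3))/3)*(-395) = 385 + (7/3 + (10/3)*12² + (20/3)*12)*(-395) = 385 + (7/3 + (10/3)*144 + 80)*(-395) = 385 + (7/3 + 480 + 80)*(-395) = 385 + (1687/3)*(-395) = 385 - 666365/3 = -665210/3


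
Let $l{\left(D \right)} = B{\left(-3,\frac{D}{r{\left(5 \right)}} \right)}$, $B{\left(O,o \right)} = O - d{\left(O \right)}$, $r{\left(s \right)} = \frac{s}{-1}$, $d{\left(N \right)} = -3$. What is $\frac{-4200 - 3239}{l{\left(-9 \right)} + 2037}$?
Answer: $- \frac{7439}{2037} \approx -3.6519$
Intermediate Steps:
$r{\left(s \right)} = - s$ ($r{\left(s \right)} = s \left(-1\right) = - s$)
$B{\left(O,o \right)} = 3 + O$ ($B{\left(O,o \right)} = O - -3 = O + 3 = 3 + O$)
$l{\left(D \right)} = 0$ ($l{\left(D \right)} = 3 - 3 = 0$)
$\frac{-4200 - 3239}{l{\left(-9 \right)} + 2037} = \frac{-4200 - 3239}{0 + 2037} = - \frac{7439}{2037}$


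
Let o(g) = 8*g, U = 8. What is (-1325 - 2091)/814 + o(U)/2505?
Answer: -4252492/1019535 ≈ -4.1710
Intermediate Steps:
(-1325 - 2091)/814 + o(U)/2505 = (-1325 - 2091)/814 + (8*8)/2505 = -3416*1/814 + 64*(1/2505) = -1708/407 + 64/2505 = -4252492/1019535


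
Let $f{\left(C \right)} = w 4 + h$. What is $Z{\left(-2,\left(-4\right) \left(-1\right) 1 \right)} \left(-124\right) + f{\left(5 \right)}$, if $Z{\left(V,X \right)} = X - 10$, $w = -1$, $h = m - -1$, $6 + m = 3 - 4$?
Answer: $734$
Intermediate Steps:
$m = -7$ ($m = -6 + \left(3 - 4\right) = -6 - 1 = -7$)
$h = -6$ ($h = -7 - -1 = -7 + 1 = -6$)
$Z{\left(V,X \right)} = -10 + X$
$f{\left(C \right)} = -10$ ($f{\left(C \right)} = \left(-1\right) 4 - 6 = -4 - 6 = -10$)
$Z{\left(-2,\left(-4\right) \left(-1\right) 1 \right)} \left(-124\right) + f{\left(5 \right)} = \left(-10 + \left(-4\right) \left(-1\right) 1\right) \left(-124\right) - 10 = \left(-10 + 4 \cdot 1\right) \left(-124\right) - 10 = \left(-10 + 4\right) \left(-124\right) - 10 = \left(-6\right) \left(-124\right) - 10 = 744 - 10 = 734$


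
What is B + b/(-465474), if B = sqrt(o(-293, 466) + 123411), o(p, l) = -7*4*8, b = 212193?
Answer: -70731/155158 + sqrt(123187) ≈ 350.52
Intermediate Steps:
o(p, l) = -224 (o(p, l) = -28*8 = -224)
B = sqrt(123187) (B = sqrt(-224 + 123411) = sqrt(123187) ≈ 350.98)
B + b/(-465474) = sqrt(123187) + 212193/(-465474) = sqrt(123187) + 212193*(-1/465474) = sqrt(123187) - 70731/155158 = -70731/155158 + sqrt(123187)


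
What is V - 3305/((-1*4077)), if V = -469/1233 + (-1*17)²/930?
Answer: 128308567/173150190 ≈ 0.74102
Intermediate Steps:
V = -26611/382230 (V = -469*1/1233 + (-17)²*(1/930) = -469/1233 + 289*(1/930) = -469/1233 + 289/930 = -26611/382230 ≈ -0.069620)
V - 3305/((-1*4077)) = -26611/382230 - 3305/((-1*4077)) = -26611/382230 - 3305/(-4077) = -26611/382230 - 3305*(-1)/4077 = -26611/382230 - 1*(-3305/4077) = -26611/382230 + 3305/4077 = 128308567/173150190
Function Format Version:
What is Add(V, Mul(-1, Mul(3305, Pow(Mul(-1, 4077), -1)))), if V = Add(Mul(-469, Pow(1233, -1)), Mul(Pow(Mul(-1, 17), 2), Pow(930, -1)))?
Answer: Rational(128308567, 173150190) ≈ 0.74102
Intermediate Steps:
V = Rational(-26611, 382230) (V = Add(Mul(-469, Rational(1, 1233)), Mul(Pow(-17, 2), Rational(1, 930))) = Add(Rational(-469, 1233), Mul(289, Rational(1, 930))) = Add(Rational(-469, 1233), Rational(289, 930)) = Rational(-26611, 382230) ≈ -0.069620)
Add(V, Mul(-1, Mul(3305, Pow(Mul(-1, 4077), -1)))) = Add(Rational(-26611, 382230), Mul(-1, Mul(3305, Pow(Mul(-1, 4077), -1)))) = Add(Rational(-26611, 382230), Mul(-1, Mul(3305, Pow(-4077, -1)))) = Add(Rational(-26611, 382230), Mul(-1, Mul(3305, Rational(-1, 4077)))) = Add(Rational(-26611, 382230), Mul(-1, Rational(-3305, 4077))) = Add(Rational(-26611, 382230), Rational(3305, 4077)) = Rational(128308567, 173150190)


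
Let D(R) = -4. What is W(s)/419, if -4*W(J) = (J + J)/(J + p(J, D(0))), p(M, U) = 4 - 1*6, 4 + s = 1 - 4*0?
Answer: -3/4190 ≈ -0.00071599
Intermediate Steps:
s = -3 (s = -4 + (1 - 4*0) = -4 + (1 + 0) = -4 + 1 = -3)
p(M, U) = -2 (p(M, U) = 4 - 6 = -2)
W(J) = -J/(2*(-2 + J)) (W(J) = -(J + J)/(4*(J - 2)) = -2*J/(4*(-2 + J)) = -J/(2*(-2 + J)))
W(s)/419 = -1*(-3)/(-4 + 2*(-3))/419 = -1*(-3)/(-4 - 6)*(1/419) = -1*(-3)/(-10)*(1/419) = -1*(-3)*(-1/10)*(1/419) = -3/10*1/419 = -3/4190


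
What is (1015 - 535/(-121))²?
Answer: 15215222500/14641 ≈ 1.0392e+6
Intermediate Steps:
(1015 - 535/(-121))² = (1015 - 535*(-1/121))² = (1015 + 535/121)² = (123350/121)² = 15215222500/14641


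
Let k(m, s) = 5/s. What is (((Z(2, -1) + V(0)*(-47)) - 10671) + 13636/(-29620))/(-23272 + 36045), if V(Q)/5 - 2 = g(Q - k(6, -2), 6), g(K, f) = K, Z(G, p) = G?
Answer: -3276911/3569210 ≈ -0.91811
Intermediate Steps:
V(Q) = 45/2 + 5*Q (V(Q) = 10 + 5*(Q - 5/(-2)) = 10 + 5*(Q - 5*(-1)/2) = 10 + 5*(Q - 1*(-5/2)) = 10 + 5*(Q + 5/2) = 10 + 5*(5/2 + Q) = 10 + (25/2 + 5*Q) = 45/2 + 5*Q)
(((Z(2, -1) + V(0)*(-47)) - 10671) + 13636/(-29620))/(-23272 + 36045) = (((2 + (45/2 + 5*0)*(-47)) - 10671) + 13636/(-29620))/(-23272 + 36045) = (((2 + (45/2 + 0)*(-47)) - 10671) + 13636*(-1/29620))/12773 = (((2 + (45/2)*(-47)) - 10671) - 3409/7405)*(1/12773) = (((2 - 2115/2) - 10671) - 3409/7405)*(1/12773) = ((-2111/2 - 10671) - 3409/7405)*(1/12773) = (-23453/2 - 3409/7405)*(1/12773) = -173676283/14810*1/12773 = -3276911/3569210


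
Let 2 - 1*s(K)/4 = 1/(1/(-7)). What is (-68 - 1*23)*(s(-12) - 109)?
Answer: 6643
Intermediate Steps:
s(K) = 36 (s(K) = 8 - 4/(1/(-7)) = 8 - 4/(-1/7) = 8 - 4*(-7) = 8 + 28 = 36)
(-68 - 1*23)*(s(-12) - 109) = (-68 - 1*23)*(36 - 109) = (-68 - 23)*(-73) = -91*(-73) = 6643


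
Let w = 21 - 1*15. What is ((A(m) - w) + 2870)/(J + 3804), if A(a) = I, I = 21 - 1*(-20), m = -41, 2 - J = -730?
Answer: 415/648 ≈ 0.64043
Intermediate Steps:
J = 732 (J = 2 - 1*(-730) = 2 + 730 = 732)
I = 41 (I = 21 + 20 = 41)
w = 6 (w = 21 - 15 = 6)
A(a) = 41
((A(m) - w) + 2870)/(J + 3804) = ((41 - 1*6) + 2870)/(732 + 3804) = ((41 - 6) + 2870)/4536 = (35 + 2870)*(1/4536) = 2905*(1/4536) = 415/648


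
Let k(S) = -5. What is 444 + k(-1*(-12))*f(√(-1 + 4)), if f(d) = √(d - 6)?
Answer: 444 - 5*√(-6 + √3) ≈ 444.0 - 10.33*I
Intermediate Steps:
f(d) = √(-6 + d)
444 + k(-1*(-12))*f(√(-1 + 4)) = 444 - 5*√(-6 + √(-1 + 4)) = 444 - 5*√(-6 + √3)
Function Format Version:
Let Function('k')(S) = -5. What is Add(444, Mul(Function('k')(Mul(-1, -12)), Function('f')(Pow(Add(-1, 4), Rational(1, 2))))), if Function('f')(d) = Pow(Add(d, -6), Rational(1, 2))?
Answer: Add(444, Mul(-5, Pow(Add(-6, Pow(3, Rational(1, 2))), Rational(1, 2)))) ≈ Add(444.00, Mul(-10.330, I))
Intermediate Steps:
Function('f')(d) = Pow(Add(-6, d), Rational(1, 2))
Add(444, Mul(Function('k')(Mul(-1, -12)), Function('f')(Pow(Add(-1, 4), Rational(1, 2))))) = Add(444, Mul(-5, Pow(Add(-6, Pow(Add(-1, 4), Rational(1, 2))), Rational(1, 2)))) = Add(444, Mul(-5, Pow(Add(-6, Pow(3, Rational(1, 2))), Rational(1, 2))))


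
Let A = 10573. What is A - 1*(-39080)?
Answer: 49653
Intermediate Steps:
A - 1*(-39080) = 10573 - 1*(-39080) = 10573 + 39080 = 49653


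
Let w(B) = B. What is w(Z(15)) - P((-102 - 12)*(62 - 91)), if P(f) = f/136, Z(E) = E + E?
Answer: 387/68 ≈ 5.6912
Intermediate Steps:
Z(E) = 2*E
P(f) = f/136 (P(f) = f*(1/136) = f/136)
w(Z(15)) - P((-102 - 12)*(62 - 91)) = 2*15 - (-102 - 12)*(62 - 91)/136 = 30 - (-114*(-29))/136 = 30 - 3306/136 = 30 - 1*1653/68 = 30 - 1653/68 = 387/68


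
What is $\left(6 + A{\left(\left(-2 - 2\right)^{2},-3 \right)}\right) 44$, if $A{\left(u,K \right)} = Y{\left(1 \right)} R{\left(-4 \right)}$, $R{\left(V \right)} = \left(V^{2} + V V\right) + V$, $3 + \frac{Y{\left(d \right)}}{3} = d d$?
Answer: $-7128$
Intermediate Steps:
$Y{\left(d \right)} = -9 + 3 d^{2}$ ($Y{\left(d \right)} = -9 + 3 d d = -9 + 3 d^{2}$)
$R{\left(V \right)} = V + 2 V^{2}$ ($R{\left(V \right)} = \left(V^{2} + V^{2}\right) + V = 2 V^{2} + V = V + 2 V^{2}$)
$A{\left(u,K \right)} = -168$ ($A{\left(u,K \right)} = \left(-9 + 3 \cdot 1^{2}\right) \left(- 4 \left(1 + 2 \left(-4\right)\right)\right) = \left(-9 + 3 \cdot 1\right) \left(- 4 \left(1 - 8\right)\right) = \left(-9 + 3\right) \left(\left(-4\right) \left(-7\right)\right) = \left(-6\right) 28 = -168$)
$\left(6 + A{\left(\left(-2 - 2\right)^{2},-3 \right)}\right) 44 = \left(6 - 168\right) 44 = \left(-162\right) 44 = -7128$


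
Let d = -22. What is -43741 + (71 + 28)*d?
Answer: -45919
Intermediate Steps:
-43741 + (71 + 28)*d = -43741 + (71 + 28)*(-22) = -43741 + 99*(-22) = -43741 - 2178 = -45919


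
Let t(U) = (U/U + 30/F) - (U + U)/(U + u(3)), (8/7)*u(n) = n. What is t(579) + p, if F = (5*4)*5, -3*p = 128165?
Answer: -220874589/5170 ≈ -42722.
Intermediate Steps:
p = -128165/3 (p = -⅓*128165 = -128165/3 ≈ -42722.)
u(n) = 7*n/8
F = 100 (F = 20*5 = 100)
t(U) = 13/10 - 2*U/(21/8 + U) (t(U) = (U/U + 30/100) - (U + U)/(U + (7/8)*3) = (1 + 30*(1/100)) - 2*U/(U + 21/8) = (1 + 3/10) - 2*U/(21/8 + U) = 13/10 - 2*U/(21/8 + U))
t(579) + p = 7*(39 - 8*579)/(10*(21 + 8*579)) - 128165/3 = 7*(39 - 4632)/(10*(21 + 4632)) - 128165/3 = (7/10)*(-4593)/4653 - 128165/3 = (7/10)*(1/4653)*(-4593) - 128165/3 = -10717/15510 - 128165/3 = -220874589/5170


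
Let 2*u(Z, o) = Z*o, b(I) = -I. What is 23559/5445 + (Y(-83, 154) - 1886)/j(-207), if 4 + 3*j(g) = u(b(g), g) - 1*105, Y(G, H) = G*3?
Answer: 361455301/78166605 ≈ 4.6242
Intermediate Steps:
Y(G, H) = 3*G
u(Z, o) = Z*o/2 (u(Z, o) = (Z*o)/2 = Z*o/2)
j(g) = -109/3 - g²/6 (j(g) = -4/3 + ((-g)*g/2 - 1*105)/3 = -4/3 + (-g²/2 - 105)/3 = -4/3 + (-105 - g²/2)/3 = -4/3 + (-35 - g²/6) = -109/3 - g²/6)
23559/5445 + (Y(-83, 154) - 1886)/j(-207) = 23559/5445 + (3*(-83) - 1886)/(-109/3 - ⅙*(-207)²) = 23559*(1/5445) + (-249 - 1886)/(-109/3 - ⅙*42849) = 7853/1815 - 2135/(-109/3 - 14283/2) = 7853/1815 - 2135/(-43067/6) = 7853/1815 - 2135*(-6/43067) = 7853/1815 + 12810/43067 = 361455301/78166605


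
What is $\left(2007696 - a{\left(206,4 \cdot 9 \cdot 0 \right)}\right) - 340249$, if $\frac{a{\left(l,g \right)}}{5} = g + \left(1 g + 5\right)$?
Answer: $1667422$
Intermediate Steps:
$a{\left(l,g \right)} = 25 + 10 g$ ($a{\left(l,g \right)} = 5 \left(g + \left(1 g + 5\right)\right) = 5 \left(g + \left(g + 5\right)\right) = 5 \left(g + \left(5 + g\right)\right) = 5 \left(5 + 2 g\right) = 25 + 10 g$)
$\left(2007696 - a{\left(206,4 \cdot 9 \cdot 0 \right)}\right) - 340249 = \left(2007696 - \left(25 + 10 \cdot 4 \cdot 9 \cdot 0\right)\right) - 340249 = \left(2007696 - \left(25 + 10 \cdot 36 \cdot 0\right)\right) - 340249 = \left(2007696 - \left(25 + 10 \cdot 0\right)\right) - 340249 = \left(2007696 - \left(25 + 0\right)\right) - 340249 = \left(2007696 - 25\right) - 340249 = 2007671 - 340249 = 1667422$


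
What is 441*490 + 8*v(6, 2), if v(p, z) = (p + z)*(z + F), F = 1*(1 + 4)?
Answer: 216538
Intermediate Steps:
F = 5 (F = 1*5 = 5)
v(p, z) = (5 + z)*(p + z) (v(p, z) = (p + z)*(z + 5) = (p + z)*(5 + z) = (5 + z)*(p + z))
441*490 + 8*v(6, 2) = 441*490 + 8*(2² + 5*6 + 5*2 + 6*2) = 216090 + 8*(4 + 30 + 10 + 12) = 216090 + 8*56 = 216090 + 448 = 216538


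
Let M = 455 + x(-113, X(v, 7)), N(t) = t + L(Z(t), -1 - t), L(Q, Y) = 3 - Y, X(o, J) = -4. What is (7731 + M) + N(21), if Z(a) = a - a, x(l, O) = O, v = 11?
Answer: 8228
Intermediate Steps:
Z(a) = 0
N(t) = 4 + 2*t (N(t) = t + (3 - (-1 - t)) = t + (3 + (1 + t)) = t + (4 + t) = 4 + 2*t)
M = 451 (M = 455 - 4 = 451)
(7731 + M) + N(21) = (7731 + 451) + (4 + 2*21) = 8182 + (4 + 42) = 8182 + 46 = 8228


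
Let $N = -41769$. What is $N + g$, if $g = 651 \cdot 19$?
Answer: $-29400$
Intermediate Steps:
$g = 12369$
$N + g = -41769 + 12369 = -29400$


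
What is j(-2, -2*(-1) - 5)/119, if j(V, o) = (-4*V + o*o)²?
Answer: 17/7 ≈ 2.4286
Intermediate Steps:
j(V, o) = (o² - 4*V)² (j(V, o) = (-4*V + o²)² = (o² - 4*V)²)
j(-2, -2*(-1) - 5)/119 = (-(-2*(-1) - 5)² + 4*(-2))²/119 = (-(2 - 5)² - 8)²*(1/119) = (-1*(-3)² - 8)²*(1/119) = (-1*9 - 8)²*(1/119) = (-9 - 8)²*(1/119) = (-17)²*(1/119) = 289*(1/119) = 17/7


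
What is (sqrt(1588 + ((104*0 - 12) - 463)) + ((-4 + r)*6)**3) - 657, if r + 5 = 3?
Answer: -47313 + sqrt(1113) ≈ -47280.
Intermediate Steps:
r = -2 (r = -5 + 3 = -2)
(sqrt(1588 + ((104*0 - 12) - 463)) + ((-4 + r)*6)**3) - 657 = (sqrt(1588 + ((104*0 - 12) - 463)) + ((-4 - 2)*6)**3) - 657 = (sqrt(1588 + ((0 - 12) - 463)) + (-6*6)**3) - 657 = (sqrt(1588 + (-12 - 463)) + (-36)**3) - 657 = (sqrt(1588 - 475) - 46656) - 657 = (sqrt(1113) - 46656) - 657 = (-46656 + sqrt(1113)) - 657 = -47313 + sqrt(1113)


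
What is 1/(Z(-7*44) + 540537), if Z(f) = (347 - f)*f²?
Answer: 1/62676457 ≈ 1.5955e-8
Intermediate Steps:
Z(f) = f²*(347 - f)
1/(Z(-7*44) + 540537) = 1/((-7*44)²*(347 - (-7)*44) + 540537) = 1/((-308)²*(347 - 1*(-308)) + 540537) = 1/(94864*(347 + 308) + 540537) = 1/(94864*655 + 540537) = 1/(62135920 + 540537) = 1/62676457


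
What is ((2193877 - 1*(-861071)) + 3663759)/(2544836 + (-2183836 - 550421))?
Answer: -6718707/189421 ≈ -35.470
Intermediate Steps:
((2193877 - 1*(-861071)) + 3663759)/(2544836 + (-2183836 - 550421)) = ((2193877 + 861071) + 3663759)/(2544836 - 2734257) = (3054948 + 3663759)/(-189421) = 6718707*(-1/189421) = -6718707/189421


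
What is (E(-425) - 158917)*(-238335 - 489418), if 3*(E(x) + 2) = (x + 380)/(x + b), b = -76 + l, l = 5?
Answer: 57364263471177/496 ≈ 1.1565e+11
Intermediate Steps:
b = -71 (b = -76 + 5 = -71)
E(x) = -2 + (380 + x)/(3*(-71 + x)) (E(x) = -2 + ((x + 380)/(x - 71))/3 = -2 + ((380 + x)/(-71 + x))/3 = -2 + (380 + x)/(3*(-71 + x)))
(E(-425) - 158917)*(-238335 - 489418) = ((806 - 5*(-425))/(3*(-71 - 425)) - 158917)*(-238335 - 489418) = ((⅓)*(806 + 2125)/(-496) - 158917)*(-727753) = ((⅓)*(-1/496)*2931 - 158917)*(-727753) = (-977/496 - 158917)*(-727753) = -78823809/496*(-727753) = 57364263471177/496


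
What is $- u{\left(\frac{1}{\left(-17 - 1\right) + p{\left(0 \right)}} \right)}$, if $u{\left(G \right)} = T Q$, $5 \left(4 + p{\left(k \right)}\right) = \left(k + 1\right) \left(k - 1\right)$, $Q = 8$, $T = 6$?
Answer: $-48$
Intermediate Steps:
$p{\left(k \right)} = -4 + \frac{\left(1 + k\right) \left(-1 + k\right)}{5}$ ($p{\left(k \right)} = -4 + \frac{\left(k + 1\right) \left(k - 1\right)}{5} = -4 + \frac{\left(1 + k\right) \left(-1 + k\right)}{5}$)
$u{\left(G \right)} = 48$ ($u{\left(G \right)} = 6 \cdot 8 = 48$)
$- u{\left(\frac{1}{\left(-17 - 1\right) + p{\left(0 \right)}} \right)} = \left(-1\right) 48 = -48$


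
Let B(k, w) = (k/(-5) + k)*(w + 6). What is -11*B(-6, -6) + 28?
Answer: 28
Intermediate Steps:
B(k, w) = 4*k*(6 + w)/5 (B(k, w) = (k*(-⅕) + k)*(6 + w) = (-k/5 + k)*(6 + w) = (4*k/5)*(6 + w) = 4*k*(6 + w)/5)
-11*B(-6, -6) + 28 = -44*(-6)*(6 - 6)/5 + 28 = -44*(-6)*0/5 + 28 = -11*0 + 28 = 0 + 28 = 28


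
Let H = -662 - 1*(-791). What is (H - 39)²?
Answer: 8100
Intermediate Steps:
H = 129 (H = -662 + 791 = 129)
(H - 39)² = (129 - 39)² = 90² = 8100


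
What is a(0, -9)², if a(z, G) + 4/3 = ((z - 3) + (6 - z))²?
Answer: 529/9 ≈ 58.778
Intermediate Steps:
a(z, G) = 23/3 (a(z, G) = -4/3 + ((z - 3) + (6 - z))² = -4/3 + ((-3 + z) + (6 - z))² = -4/3 + 3² = -4/3 + 9 = 23/3)
a(0, -9)² = (23/3)² = 529/9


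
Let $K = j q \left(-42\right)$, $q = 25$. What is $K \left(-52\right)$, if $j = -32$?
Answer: $-1747200$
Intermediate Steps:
$K = 33600$ ($K = \left(-32\right) 25 \left(-42\right) = \left(-800\right) \left(-42\right) = 33600$)
$K \left(-52\right) = 33600 \left(-52\right) = -1747200$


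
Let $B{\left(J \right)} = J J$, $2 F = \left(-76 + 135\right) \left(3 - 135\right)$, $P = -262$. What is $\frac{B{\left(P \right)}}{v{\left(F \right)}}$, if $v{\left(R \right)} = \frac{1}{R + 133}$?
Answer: $-258170084$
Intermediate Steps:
$F = -3894$ ($F = \frac{\left(-76 + 135\right) \left(3 - 135\right)}{2} = \frac{59 \left(-132\right)}{2} = \frac{1}{2} \left(-7788\right) = -3894$)
$v{\left(R \right)} = \frac{1}{133 + R}$
$B{\left(J \right)} = J^{2}$
$\frac{B{\left(P \right)}}{v{\left(F \right)}} = \frac{\left(-262\right)^{2}}{\frac{1}{133 - 3894}} = \frac{68644}{\frac{1}{-3761}} = \frac{68644}{- \frac{1}{3761}} = 68644 \left(-3761\right) = -258170084$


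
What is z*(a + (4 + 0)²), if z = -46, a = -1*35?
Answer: 874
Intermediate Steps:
a = -35
z*(a + (4 + 0)²) = -46*(-35 + (4 + 0)²) = -46*(-35 + 4²) = -46*(-35 + 16) = -46*(-19) = 874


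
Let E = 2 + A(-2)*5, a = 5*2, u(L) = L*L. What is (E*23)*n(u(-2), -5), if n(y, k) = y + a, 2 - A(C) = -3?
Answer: 8694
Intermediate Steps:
A(C) = 5 (A(C) = 2 - 1*(-3) = 2 + 3 = 5)
u(L) = L²
a = 10
n(y, k) = 10 + y (n(y, k) = y + 10 = 10 + y)
E = 27 (E = 2 + 5*5 = 2 + 25 = 27)
(E*23)*n(u(-2), -5) = (27*23)*(10 + (-2)²) = 621*(10 + 4) = 621*14 = 8694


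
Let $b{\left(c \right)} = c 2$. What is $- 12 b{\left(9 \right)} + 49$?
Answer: $-167$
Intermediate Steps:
$b{\left(c \right)} = 2 c$
$- 12 b{\left(9 \right)} + 49 = - 12 \cdot 2 \cdot 9 + 49 = \left(-12\right) 18 + 49 = -216 + 49 = -167$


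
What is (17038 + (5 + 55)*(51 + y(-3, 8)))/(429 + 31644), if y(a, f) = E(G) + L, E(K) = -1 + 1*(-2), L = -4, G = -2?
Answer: 19678/32073 ≈ 0.61354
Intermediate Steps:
E(K) = -3 (E(K) = -1 - 2 = -3)
y(a, f) = -7 (y(a, f) = -3 - 4 = -7)
(17038 + (5 + 55)*(51 + y(-3, 8)))/(429 + 31644) = (17038 + (5 + 55)*(51 - 7))/(429 + 31644) = (17038 + 60*44)/32073 = (17038 + 2640)*(1/32073) = 19678*(1/32073) = 19678/32073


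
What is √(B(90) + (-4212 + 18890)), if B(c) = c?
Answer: 4*√923 ≈ 121.52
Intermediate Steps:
√(B(90) + (-4212 + 18890)) = √(90 + (-4212 + 18890)) = √(90 + 14678) = √14768 = 4*√923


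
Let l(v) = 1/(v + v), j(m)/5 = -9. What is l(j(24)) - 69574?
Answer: -6261661/90 ≈ -69574.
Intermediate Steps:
j(m) = -45 (j(m) = 5*(-9) = -45)
l(v) = 1/(2*v)
l(j(24)) - 69574 = (½)/(-45) - 69574 = (½)*(-1/45) - 69574 = -1/90 - 69574 = -6261661/90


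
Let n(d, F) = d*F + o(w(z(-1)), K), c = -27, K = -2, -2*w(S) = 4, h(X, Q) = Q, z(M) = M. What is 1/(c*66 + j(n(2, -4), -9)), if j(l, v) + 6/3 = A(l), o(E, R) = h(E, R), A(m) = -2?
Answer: -1/1786 ≈ -0.00055991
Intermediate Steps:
w(S) = -2 (w(S) = -½*4 = -2)
o(E, R) = R
n(d, F) = -2 + F*d (n(d, F) = d*F - 2 = F*d - 2 = -2 + F*d)
j(l, v) = -4 (j(l, v) = -2 - 2 = -4)
1/(c*66 + j(n(2, -4), -9)) = 1/(-27*66 - 4) = 1/(-1782 - 4) = 1/(-1786) = -1/1786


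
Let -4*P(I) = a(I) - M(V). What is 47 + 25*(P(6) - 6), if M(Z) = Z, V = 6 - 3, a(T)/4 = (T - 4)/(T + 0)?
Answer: -1111/12 ≈ -92.583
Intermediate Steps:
a(T) = 4*(-4 + T)/T (a(T) = 4*((T - 4)/(T + 0)) = 4*((-4 + T)/T) = 4*(-4 + T)/T)
V = 3
P(I) = -¼ + 4/I (P(I) = -((4 - 16/I) - 1*3)/4 = -((4 - 16/I) - 3)/4 = -(1 - 16/I)/4 = -¼ + 4/I)
47 + 25*(P(6) - 6) = 47 + 25*((¼)*(16 - 1*6)/6 - 6) = 47 + 25*((¼)*(⅙)*(16 - 6) - 6) = 47 + 25*((¼)*(⅙)*10 - 6) = 47 + 25*(5/12 - 6) = 47 + 25*(-67/12) = 47 - 1675/12 = -1111/12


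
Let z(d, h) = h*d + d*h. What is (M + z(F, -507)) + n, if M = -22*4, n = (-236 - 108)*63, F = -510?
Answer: 495380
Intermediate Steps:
z(d, h) = 2*d*h (z(d, h) = d*h + d*h = 2*d*h)
n = -21672 (n = -344*63 = -21672)
M = -88
(M + z(F, -507)) + n = (-88 + 2*(-510)*(-507)) - 21672 = (-88 + 517140) - 21672 = 517052 - 21672 = 495380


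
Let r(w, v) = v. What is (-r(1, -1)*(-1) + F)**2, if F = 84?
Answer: 6889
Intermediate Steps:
(-r(1, -1)*(-1) + F)**2 = (-1*(-1)*(-1) + 84)**2 = (1*(-1) + 84)**2 = (-1 + 84)**2 = 83**2 = 6889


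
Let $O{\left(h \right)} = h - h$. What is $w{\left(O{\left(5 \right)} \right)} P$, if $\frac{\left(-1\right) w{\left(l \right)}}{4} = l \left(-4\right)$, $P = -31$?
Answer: $0$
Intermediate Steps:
$O{\left(h \right)} = 0$
$w{\left(l \right)} = 16 l$ ($w{\left(l \right)} = - 4 l \left(-4\right) = - 4 \left(- 4 l\right) = 16 l$)
$w{\left(O{\left(5 \right)} \right)} P = 16 \cdot 0 \left(-31\right) = 0 \left(-31\right) = 0$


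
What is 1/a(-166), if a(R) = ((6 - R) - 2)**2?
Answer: 1/28900 ≈ 3.4602e-5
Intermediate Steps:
a(R) = (4 - R)**2
1/a(-166) = 1/((-4 - 166)**2) = 1/((-170)**2) = 1/28900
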